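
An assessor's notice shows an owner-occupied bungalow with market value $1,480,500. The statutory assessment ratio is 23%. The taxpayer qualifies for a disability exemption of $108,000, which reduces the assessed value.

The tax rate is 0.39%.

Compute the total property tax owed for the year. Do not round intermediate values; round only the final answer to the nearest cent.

$906.81

Assessed value = $1,480,500 × 0.23 = $340,515
Taxable value = $340,515 − $108,000 = $232,515
Tax = $232,515 × 0.0039 = $906.8085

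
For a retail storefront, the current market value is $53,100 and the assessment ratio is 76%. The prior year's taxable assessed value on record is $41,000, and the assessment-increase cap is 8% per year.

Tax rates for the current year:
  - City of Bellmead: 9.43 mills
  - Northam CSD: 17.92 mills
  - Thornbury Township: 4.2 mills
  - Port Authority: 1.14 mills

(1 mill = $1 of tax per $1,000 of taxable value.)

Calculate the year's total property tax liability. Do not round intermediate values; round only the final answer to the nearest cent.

Uncapped assessed value = $53,100 × 0.76 = $40,356
Cap limit = $41,000 × 1.08 = $44,280
Taxable assessed value = min($40,356, $44,280) = $40,356 (cap does not bind)
City of Bellmead: $40,356 × 0.00943 = $380.55708
Northam CSD: $40,356 × 0.01792 = $723.17952
Thornbury Township: $40,356 × 0.0042 = $169.4952
Port Authority: $40,356 × 0.00114 = $46.00584
Total = $1,319.23764

$1,319.24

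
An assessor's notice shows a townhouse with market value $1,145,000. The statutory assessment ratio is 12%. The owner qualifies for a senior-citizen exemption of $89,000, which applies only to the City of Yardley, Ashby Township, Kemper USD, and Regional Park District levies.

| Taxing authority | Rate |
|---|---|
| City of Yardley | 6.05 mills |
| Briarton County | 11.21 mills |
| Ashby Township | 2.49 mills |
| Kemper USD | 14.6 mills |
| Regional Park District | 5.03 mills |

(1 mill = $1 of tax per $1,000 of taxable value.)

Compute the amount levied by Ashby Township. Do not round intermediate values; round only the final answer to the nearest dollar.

Assessed value = $1,145,000 × 0.12 = $137,400
Ashby Township taxable value = $137,400 − $89,000 = $48,400
Ashby Township levy = $48,400 × 0.00249 = $120.516

$121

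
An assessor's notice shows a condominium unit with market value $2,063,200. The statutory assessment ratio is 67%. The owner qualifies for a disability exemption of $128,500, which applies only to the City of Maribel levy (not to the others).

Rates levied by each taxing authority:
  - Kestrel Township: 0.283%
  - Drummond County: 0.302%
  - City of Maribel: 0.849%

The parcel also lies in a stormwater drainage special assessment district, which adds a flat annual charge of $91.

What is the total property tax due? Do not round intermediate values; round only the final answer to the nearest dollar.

Assessed value = $2,063,200 × 0.67 = $1,382,344
Kestrel Township: $1,382,344 × 0.00283 = $3,912.03352
Drummond County: $1,382,344 × 0.00302 = $4,174.67888
City of Maribel: ($1,382,344 − $128,500) × 0.00849 = $1,253,844 × 0.00849 = $10,645.13556
Levies subtotal = $18,731.84796
Total = $18,731.84796 + $91 = $18,822.84796

$18,823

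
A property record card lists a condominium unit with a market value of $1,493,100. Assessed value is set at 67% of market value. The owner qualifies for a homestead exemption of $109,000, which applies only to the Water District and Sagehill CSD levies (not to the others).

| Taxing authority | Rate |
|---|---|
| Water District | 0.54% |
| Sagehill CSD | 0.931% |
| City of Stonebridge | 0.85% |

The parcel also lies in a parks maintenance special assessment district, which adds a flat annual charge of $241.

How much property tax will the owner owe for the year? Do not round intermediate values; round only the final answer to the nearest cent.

Assessed value = $1,493,100 × 0.67 = $1,000,377
Water District: ($1,000,377 − $109,000) × 0.0054 = $891,377 × 0.0054 = $4,813.4358
Sagehill CSD: ($1,000,377 − $109,000) × 0.00931 = $891,377 × 0.00931 = $8,298.71987
City of Stonebridge: $1,000,377 × 0.0085 = $8,503.2045
Levies subtotal = $21,615.36017
Total = $21,615.36017 + $241 = $21,856.36017

$21,856.36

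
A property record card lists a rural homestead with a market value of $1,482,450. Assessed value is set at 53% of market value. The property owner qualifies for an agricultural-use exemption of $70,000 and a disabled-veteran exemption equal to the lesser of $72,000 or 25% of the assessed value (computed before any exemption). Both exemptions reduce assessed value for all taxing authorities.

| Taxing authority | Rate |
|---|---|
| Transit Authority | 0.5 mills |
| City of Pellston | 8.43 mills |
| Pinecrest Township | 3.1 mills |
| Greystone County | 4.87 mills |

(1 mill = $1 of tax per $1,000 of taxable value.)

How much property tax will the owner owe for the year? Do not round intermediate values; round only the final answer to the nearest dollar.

$10,879

Assessed value = $1,482,450 × 0.53 = $785,698.5
Disabled-veteran exemption = min($72,000, 25% × $785,698.5) = min($72,000, $196,424.625) = $72,000 (dollar cap binds)
Taxable value = $785,698.5 − $70,000 − $72,000 = $643,698.5
Transit Authority: $643,698.5 × 0.0005 = $321.84925
City of Pellston: $643,698.5 × 0.00843 = $5,426.378355
Pinecrest Township: $643,698.5 × 0.0031 = $1,995.46535
Greystone County: $643,698.5 × 0.00487 = $3,134.811695
Total = $10,878.50465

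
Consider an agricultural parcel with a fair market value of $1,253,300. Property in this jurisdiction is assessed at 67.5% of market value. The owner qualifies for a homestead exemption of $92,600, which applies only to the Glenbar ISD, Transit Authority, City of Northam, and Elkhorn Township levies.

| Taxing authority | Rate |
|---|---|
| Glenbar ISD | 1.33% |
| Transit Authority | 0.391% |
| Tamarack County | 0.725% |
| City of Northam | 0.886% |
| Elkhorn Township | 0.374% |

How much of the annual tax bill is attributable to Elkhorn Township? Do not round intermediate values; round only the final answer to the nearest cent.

Assessed value = $1,253,300 × 0.675 = $845,977.5
Elkhorn Township taxable value = $845,977.5 − $92,600 = $753,377.5
Elkhorn Township levy = $753,377.5 × 0.00374 = $2,817.63185

$2,817.63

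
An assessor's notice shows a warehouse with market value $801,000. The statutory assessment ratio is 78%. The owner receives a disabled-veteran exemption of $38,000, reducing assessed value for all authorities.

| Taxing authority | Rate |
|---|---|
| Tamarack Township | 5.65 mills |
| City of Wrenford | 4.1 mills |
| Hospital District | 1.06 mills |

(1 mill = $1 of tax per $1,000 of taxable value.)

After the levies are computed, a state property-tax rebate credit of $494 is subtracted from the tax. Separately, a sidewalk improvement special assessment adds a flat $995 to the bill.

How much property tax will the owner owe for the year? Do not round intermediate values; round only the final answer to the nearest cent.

$6,844.09

Assessed value = $801,000 × 0.78 = $624,780
Taxable value = $624,780 − $38,000 = $586,780
Tamarack Township: $586,780 × 0.00565 = $3,315.307
City of Wrenford: $586,780 × 0.0041 = $2,405.798
Hospital District: $586,780 × 0.00106 = $621.9868
Levies subtotal = $6,343.0918
After credit = $6,343.0918 − $494 = $5,849.0918
Total = $5,849.0918 + $995 = $6,844.0918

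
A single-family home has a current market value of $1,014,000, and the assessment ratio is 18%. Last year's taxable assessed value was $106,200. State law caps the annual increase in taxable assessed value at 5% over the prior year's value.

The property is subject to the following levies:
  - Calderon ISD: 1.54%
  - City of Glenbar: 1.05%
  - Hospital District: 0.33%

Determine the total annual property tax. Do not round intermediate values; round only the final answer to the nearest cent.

$3,256.09

Uncapped assessed value = $1,014,000 × 0.18 = $182,520
Cap limit = $106,200 × 1.05 = $111,510
Taxable assessed value = min($182,520, $111,510) = $111,510 (cap binds)
Calderon ISD: $111,510 × 0.0154 = $1,717.254
City of Glenbar: $111,510 × 0.0105 = $1,170.855
Hospital District: $111,510 × 0.0033 = $367.983
Total = $3,256.092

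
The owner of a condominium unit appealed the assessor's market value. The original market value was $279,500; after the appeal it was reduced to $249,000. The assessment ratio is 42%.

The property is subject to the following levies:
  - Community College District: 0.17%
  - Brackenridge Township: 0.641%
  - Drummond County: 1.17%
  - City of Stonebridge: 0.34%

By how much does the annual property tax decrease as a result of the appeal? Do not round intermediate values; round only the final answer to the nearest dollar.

Old assessed value = $279,500 × 0.42 = $117,390
New assessed value = $249,000 × 0.42 = $104,580
Combined rate = 0.0017 + 0.00641 + 0.0117 + 0.0034 = 0.02321
Old tax = $117,390 × 0.02321 = $2,724.6219
New tax = $104,580 × 0.02321 = $2,427.3018
Reduction = $2,724.6219 − $2,427.3018 = $297.3201

$297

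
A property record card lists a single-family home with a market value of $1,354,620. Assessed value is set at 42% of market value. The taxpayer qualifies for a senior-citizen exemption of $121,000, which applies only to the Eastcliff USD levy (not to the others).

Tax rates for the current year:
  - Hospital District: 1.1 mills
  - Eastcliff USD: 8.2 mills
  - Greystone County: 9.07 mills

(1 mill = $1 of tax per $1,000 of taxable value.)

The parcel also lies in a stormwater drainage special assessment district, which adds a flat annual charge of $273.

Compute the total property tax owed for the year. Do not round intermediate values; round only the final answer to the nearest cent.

$9,732.24

Assessed value = $1,354,620 × 0.42 = $568,940.4
Hospital District: $568,940.4 × 0.0011 = $625.83444
Eastcliff USD: ($568,940.4 − $121,000) × 0.0082 = $447,940.4 × 0.0082 = $3,673.11128
Greystone County: $568,940.4 × 0.00907 = $5,160.289428
Levies subtotal = $9,459.235148
Total = $9,459.235148 + $273 = $9,732.235148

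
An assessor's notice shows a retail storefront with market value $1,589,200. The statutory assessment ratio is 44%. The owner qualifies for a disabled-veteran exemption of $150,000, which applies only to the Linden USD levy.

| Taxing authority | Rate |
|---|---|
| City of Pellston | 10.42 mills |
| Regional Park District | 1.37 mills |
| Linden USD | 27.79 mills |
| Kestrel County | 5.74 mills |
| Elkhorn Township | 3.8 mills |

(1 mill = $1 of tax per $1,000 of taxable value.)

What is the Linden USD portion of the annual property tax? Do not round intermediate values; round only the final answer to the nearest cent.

Assessed value = $1,589,200 × 0.44 = $699,248
Linden USD taxable value = $699,248 − $150,000 = $549,248
Linden USD levy = $549,248 × 0.02779 = $15,263.60192

$15,263.60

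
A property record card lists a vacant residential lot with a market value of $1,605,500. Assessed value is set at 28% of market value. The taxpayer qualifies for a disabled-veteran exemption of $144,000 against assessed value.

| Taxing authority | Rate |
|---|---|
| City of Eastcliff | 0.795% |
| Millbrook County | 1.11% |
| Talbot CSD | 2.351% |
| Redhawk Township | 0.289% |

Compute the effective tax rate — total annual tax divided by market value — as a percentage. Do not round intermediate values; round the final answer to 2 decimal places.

Assessed value = $1,605,500 × 0.28 = $449,540
Taxable value = $449,540 − $144,000 = $305,540
City of Eastcliff: $305,540 × 0.00795 = $2,429.043
Millbrook County: $305,540 × 0.0111 = $3,391.494
Talbot CSD: $305,540 × 0.02351 = $7,183.2454
Redhawk Township: $305,540 × 0.00289 = $883.0106
Total tax = $13,886.793
Effective rate = $13,886.793 ÷ $1,605,500 = 0.86% of market value

0.86%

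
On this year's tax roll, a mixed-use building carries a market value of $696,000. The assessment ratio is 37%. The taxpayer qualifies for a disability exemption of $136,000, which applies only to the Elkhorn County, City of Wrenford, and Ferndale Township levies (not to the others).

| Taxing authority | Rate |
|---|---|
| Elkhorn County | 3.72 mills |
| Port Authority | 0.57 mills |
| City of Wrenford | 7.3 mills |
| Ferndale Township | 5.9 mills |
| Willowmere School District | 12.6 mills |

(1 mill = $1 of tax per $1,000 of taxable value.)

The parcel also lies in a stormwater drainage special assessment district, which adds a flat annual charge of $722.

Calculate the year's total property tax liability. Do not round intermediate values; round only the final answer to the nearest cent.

Assessed value = $696,000 × 0.37 = $257,520
Elkhorn County: ($257,520 − $136,000) × 0.00372 = $121,520 × 0.00372 = $452.0544
Port Authority: $257,520 × 0.00057 = $146.7864
City of Wrenford: ($257,520 − $136,000) × 0.0073 = $121,520 × 0.0073 = $887.096
Ferndale Township: ($257,520 − $136,000) × 0.0059 = $121,520 × 0.0059 = $716.968
Willowmere School District: $257,520 × 0.0126 = $3,244.752
Levies subtotal = $5,447.6568
Total = $5,447.6568 + $722 = $6,169.6568

$6,169.66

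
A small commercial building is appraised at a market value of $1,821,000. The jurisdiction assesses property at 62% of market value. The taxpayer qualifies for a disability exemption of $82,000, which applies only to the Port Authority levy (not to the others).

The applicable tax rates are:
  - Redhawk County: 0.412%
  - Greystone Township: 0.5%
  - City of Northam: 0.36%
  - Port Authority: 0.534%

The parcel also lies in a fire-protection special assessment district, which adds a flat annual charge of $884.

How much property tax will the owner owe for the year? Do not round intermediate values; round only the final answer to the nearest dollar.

$20,836

Assessed value = $1,821,000 × 0.62 = $1,129,020
Redhawk County: $1,129,020 × 0.00412 = $4,651.5624
Greystone Township: $1,129,020 × 0.005 = $5,645.1
City of Northam: $1,129,020 × 0.0036 = $4,064.472
Port Authority: ($1,129,020 − $82,000) × 0.00534 = $1,047,020 × 0.00534 = $5,591.0868
Levies subtotal = $19,952.2212
Total = $19,952.2212 + $884 = $20,836.2212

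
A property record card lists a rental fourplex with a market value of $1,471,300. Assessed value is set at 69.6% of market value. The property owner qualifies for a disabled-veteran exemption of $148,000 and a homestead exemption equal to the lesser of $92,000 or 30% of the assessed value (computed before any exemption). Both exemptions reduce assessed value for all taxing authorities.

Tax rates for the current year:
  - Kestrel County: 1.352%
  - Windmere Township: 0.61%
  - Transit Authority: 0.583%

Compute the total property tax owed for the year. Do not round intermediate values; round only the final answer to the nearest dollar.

$19,953

Assessed value = $1,471,300 × 0.696 = $1,024,024.8
Homestead exemption = min($92,000, 30% × $1,024,024.8) = min($92,000, $307,207.44) = $92,000 (dollar cap binds)
Taxable value = $1,024,024.8 − $148,000 − $92,000 = $784,024.8
Kestrel County: $784,024.8 × 0.01352 = $10,600.015296
Windmere Township: $784,024.8 × 0.0061 = $4,782.55128
Transit Authority: $784,024.8 × 0.00583 = $4,570.864584
Total = $19,953.43116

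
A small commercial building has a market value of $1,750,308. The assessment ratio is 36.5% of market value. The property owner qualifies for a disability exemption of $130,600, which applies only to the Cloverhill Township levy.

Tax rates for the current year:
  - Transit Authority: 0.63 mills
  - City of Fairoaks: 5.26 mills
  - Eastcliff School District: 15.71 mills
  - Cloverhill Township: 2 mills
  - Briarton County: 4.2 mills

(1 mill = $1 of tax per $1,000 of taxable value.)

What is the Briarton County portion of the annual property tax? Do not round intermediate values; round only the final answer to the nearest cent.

Assessed value = $1,750,308 × 0.365 = $638,862.42
Briarton County taxable value = $638,862.42 (exemption does not apply)
Briarton County levy = $638,862.42 × 0.0042 = $2,683.222164

$2,683.22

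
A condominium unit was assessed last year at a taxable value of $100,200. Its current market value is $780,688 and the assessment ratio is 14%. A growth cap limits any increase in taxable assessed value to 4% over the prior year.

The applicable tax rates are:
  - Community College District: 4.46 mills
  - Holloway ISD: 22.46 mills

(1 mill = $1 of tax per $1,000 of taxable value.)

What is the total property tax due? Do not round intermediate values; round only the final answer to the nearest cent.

Uncapped assessed value = $780,688 × 0.14 = $109,296.32
Cap limit = $100,200 × 1.04 = $104,208
Taxable assessed value = min($109,296.32, $104,208) = $104,208 (cap binds)
Community College District: $104,208 × 0.00446 = $464.76768
Holloway ISD: $104,208 × 0.02246 = $2,340.51168
Total = $2,805.27936

$2,805.28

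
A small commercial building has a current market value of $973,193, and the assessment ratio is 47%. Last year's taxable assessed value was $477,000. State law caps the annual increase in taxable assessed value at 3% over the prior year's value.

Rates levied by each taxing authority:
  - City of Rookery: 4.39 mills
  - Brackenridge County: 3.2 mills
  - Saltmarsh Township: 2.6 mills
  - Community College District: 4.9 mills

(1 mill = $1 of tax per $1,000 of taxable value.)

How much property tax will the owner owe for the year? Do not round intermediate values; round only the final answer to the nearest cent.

$6,902.18

Uncapped assessed value = $973,193 × 0.47 = $457,400.71
Cap limit = $477,000 × 1.03 = $491,310
Taxable assessed value = min($457,400.71, $491,310) = $457,400.71 (cap does not bind)
City of Rookery: $457,400.71 × 0.00439 = $2,007.9891169
Brackenridge County: $457,400.71 × 0.0032 = $1,463.682272
Saltmarsh Township: $457,400.71 × 0.0026 = $1,189.241846
Community College District: $457,400.71 × 0.0049 = $2,241.263479
Total = $6,902.1767139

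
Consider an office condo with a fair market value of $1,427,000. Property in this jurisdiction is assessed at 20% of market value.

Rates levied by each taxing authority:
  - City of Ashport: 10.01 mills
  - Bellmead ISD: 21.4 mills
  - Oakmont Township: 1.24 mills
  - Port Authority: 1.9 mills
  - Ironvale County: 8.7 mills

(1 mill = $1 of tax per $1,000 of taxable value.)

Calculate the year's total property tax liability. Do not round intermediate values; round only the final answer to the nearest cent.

Assessed value = $1,427,000 × 0.2 = $285,400
City of Ashport: $285,400 × 0.01001 = $2,856.854
Bellmead ISD: $285,400 × 0.0214 = $6,107.56
Oakmont Township: $285,400 × 0.00124 = $353.896
Port Authority: $285,400 × 0.0019 = $542.26
Ironvale County: $285,400 × 0.0087 = $2,482.98
Total = $2,856.854 + $6,107.56 + $353.896 + $542.26 + $2,482.98 = $12,343.55

$12,343.55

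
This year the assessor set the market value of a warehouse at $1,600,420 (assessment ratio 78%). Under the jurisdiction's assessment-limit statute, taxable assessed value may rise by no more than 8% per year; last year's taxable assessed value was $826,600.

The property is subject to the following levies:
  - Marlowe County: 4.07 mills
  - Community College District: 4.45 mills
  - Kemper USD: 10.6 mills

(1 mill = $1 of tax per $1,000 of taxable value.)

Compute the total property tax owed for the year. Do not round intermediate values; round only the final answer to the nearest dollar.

$17,069

Uncapped assessed value = $1,600,420 × 0.78 = $1,248,327.6
Cap limit = $826,600 × 1.08 = $892,728
Taxable assessed value = min($1,248,327.6, $892,728) = $892,728 (cap binds)
Marlowe County: $892,728 × 0.00407 = $3,633.40296
Community College District: $892,728 × 0.00445 = $3,972.6396
Kemper USD: $892,728 × 0.0106 = $9,462.9168
Total = $17,068.95936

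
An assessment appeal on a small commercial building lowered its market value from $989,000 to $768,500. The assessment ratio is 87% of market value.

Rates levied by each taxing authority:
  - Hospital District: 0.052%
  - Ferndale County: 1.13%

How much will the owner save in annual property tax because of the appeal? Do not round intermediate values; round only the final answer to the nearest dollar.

$2,267

Old assessed value = $989,000 × 0.87 = $860,430
New assessed value = $768,500 × 0.87 = $668,595
Combined rate = 0.00052 + 0.0113 = 0.01182
Old tax = $860,430 × 0.01182 = $10,170.2826
New tax = $668,595 × 0.01182 = $7,902.7929
Reduction = $10,170.2826 − $7,902.7929 = $2,267.4897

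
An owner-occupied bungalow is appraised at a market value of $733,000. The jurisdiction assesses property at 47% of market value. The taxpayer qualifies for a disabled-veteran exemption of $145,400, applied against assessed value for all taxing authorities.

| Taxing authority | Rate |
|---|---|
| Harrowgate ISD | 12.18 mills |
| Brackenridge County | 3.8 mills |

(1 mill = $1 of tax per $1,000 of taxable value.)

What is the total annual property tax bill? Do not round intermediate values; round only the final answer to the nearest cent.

$3,181.78

Assessed value = $733,000 × 0.47 = $344,510
Taxable value = $344,510 − $145,400 = $199,110
Harrowgate ISD: $199,110 × 0.01218 = $2,425.1598
Brackenridge County: $199,110 × 0.0038 = $756.618
Total = $2,425.1598 + $756.618 = $3,181.7778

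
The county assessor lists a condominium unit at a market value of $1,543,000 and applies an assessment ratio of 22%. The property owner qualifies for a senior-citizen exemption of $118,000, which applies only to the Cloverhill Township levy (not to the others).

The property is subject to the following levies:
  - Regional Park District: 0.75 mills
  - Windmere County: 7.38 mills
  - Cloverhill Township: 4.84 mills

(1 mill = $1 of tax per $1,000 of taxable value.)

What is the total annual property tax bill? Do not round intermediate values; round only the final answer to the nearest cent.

Assessed value = $1,543,000 × 0.22 = $339,460
Regional Park District: $339,460 × 0.00075 = $254.595
Windmere County: $339,460 × 0.00738 = $2,505.2148
Cloverhill Township: ($339,460 − $118,000) × 0.00484 = $221,460 × 0.00484 = $1,071.8664
Total = $3,831.6762

$3,831.68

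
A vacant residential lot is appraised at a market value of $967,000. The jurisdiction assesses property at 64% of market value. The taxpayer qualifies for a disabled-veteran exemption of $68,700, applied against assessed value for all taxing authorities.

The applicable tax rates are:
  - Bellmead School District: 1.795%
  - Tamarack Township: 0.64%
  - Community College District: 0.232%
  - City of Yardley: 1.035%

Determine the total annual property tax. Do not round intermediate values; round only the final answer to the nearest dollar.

$20,368

Assessed value = $967,000 × 0.64 = $618,880
Taxable value = $618,880 − $68,700 = $550,180
Bellmead School District: $550,180 × 0.01795 = $9,875.731
Tamarack Township: $550,180 × 0.0064 = $3,521.152
Community College District: $550,180 × 0.00232 = $1,276.4176
City of Yardley: $550,180 × 0.01035 = $5,694.363
Total = $9,875.731 + $3,521.152 + $1,276.4176 + $5,694.363 = $20,367.6636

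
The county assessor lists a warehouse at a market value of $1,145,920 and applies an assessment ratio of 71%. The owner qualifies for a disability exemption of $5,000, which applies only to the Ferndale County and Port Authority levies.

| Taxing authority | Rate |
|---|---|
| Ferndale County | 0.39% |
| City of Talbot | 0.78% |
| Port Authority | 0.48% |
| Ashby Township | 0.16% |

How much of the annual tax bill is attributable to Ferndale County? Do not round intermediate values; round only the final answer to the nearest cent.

$3,153.55

Assessed value = $1,145,920 × 0.71 = $813,603.2
Ferndale County taxable value = $813,603.2 − $5,000 = $808,603.2
Ferndale County levy = $808,603.2 × 0.0039 = $3,153.55248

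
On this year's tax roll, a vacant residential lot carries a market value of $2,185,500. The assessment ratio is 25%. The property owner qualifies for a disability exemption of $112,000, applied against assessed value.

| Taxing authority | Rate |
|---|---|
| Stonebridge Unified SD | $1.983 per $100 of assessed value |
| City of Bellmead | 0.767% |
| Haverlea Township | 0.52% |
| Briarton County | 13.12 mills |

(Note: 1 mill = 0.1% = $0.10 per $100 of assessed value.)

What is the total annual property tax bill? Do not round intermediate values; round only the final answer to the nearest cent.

$19,903.06

Assessed value = $2,185,500 × 0.25 = $546,375
Taxable value = $546,375 − $112,000 = $434,375
Stonebridge Unified SD: $434,375 × 0.01983 = $8,613.65625
City of Bellmead: $434,375 × 0.00767 = $3,331.65625
Haverlea Township: $434,375 × 0.0052 = $2,258.75
Briarton County: $434,375 × 0.01312 = $5,699
Total = $19,903.0625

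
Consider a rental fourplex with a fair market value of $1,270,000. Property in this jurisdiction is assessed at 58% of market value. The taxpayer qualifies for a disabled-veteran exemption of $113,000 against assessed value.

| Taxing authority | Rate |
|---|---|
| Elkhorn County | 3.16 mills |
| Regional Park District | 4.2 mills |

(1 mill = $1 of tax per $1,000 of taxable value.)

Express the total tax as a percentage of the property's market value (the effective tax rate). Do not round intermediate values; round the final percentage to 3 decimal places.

Assessed value = $1,270,000 × 0.58 = $736,600
Taxable value = $736,600 − $113,000 = $623,600
Elkhorn County: $623,600 × 0.00316 = $1,970.576
Regional Park District: $623,600 × 0.0042 = $2,619.12
Total tax = $4,589.696
Effective rate = $4,589.696 ÷ $1,270,000 = 0.361% of market value

0.361%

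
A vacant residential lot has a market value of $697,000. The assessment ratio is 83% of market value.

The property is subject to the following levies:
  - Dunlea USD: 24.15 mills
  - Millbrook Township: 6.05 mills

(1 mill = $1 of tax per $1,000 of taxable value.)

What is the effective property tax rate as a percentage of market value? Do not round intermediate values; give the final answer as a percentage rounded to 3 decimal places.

2.507%

Assessed value = $697,000 × 0.83 = $578,510
Dunlea USD: $578,510 × 0.02415 = $13,971.0165
Millbrook Township: $578,510 × 0.00605 = $3,499.9855
Total tax = $17,471.002
Effective rate = $17,471.002 ÷ $697,000 = 2.507% of market value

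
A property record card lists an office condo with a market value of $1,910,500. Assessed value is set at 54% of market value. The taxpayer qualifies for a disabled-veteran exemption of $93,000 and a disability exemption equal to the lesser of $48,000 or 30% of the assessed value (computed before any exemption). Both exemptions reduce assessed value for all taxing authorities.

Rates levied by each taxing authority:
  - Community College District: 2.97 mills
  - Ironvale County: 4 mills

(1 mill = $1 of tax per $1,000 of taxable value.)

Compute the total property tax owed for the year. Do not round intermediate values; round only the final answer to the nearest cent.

$6,207.97

Assessed value = $1,910,500 × 0.54 = $1,031,670
Disability exemption = min($48,000, 30% × $1,031,670) = min($48,000, $309,501) = $48,000 (dollar cap binds)
Taxable value = $1,031,670 − $93,000 − $48,000 = $890,670
Community College District: $890,670 × 0.00297 = $2,645.2899
Ironvale County: $890,670 × 0.004 = $3,562.68
Total = $6,207.9699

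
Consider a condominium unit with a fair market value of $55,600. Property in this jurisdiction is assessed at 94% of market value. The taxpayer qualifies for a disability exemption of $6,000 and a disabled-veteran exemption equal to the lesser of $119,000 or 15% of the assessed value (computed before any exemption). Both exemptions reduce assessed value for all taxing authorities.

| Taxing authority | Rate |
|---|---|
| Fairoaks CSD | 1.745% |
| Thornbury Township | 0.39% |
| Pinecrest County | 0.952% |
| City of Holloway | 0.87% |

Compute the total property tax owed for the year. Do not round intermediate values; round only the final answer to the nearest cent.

$1,520.45

Assessed value = $55,600 × 0.94 = $52,264
Disabled-veteran exemption = min($119,000, 15% × $52,264) = min($119,000, $7,839.6) = $7,839.6 (percentage binds)
Taxable value = $52,264 − $6,000 − $7,839.6 = $38,424.4
Fairoaks CSD: $38,424.4 × 0.01745 = $670.50578
Thornbury Township: $38,424.4 × 0.0039 = $149.85516
Pinecrest County: $38,424.4 × 0.00952 = $365.800288
City of Holloway: $38,424.4 × 0.0087 = $334.29228
Total = $1,520.453508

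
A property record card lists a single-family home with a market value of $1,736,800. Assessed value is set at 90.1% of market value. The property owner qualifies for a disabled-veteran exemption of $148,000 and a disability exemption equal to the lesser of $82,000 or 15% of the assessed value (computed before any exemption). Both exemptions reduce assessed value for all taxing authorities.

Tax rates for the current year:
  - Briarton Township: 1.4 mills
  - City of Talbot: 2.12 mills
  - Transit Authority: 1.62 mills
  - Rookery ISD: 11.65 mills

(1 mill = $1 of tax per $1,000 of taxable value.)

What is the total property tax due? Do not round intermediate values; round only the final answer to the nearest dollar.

$22,412

Assessed value = $1,736,800 × 0.901 = $1,564,856.8
Disability exemption = min($82,000, 15% × $1,564,856.8) = min($82,000, $234,728.52) = $82,000 (dollar cap binds)
Taxable value = $1,564,856.8 − $148,000 − $82,000 = $1,334,856.8
Briarton Township: $1,334,856.8 × 0.0014 = $1,868.79952
City of Talbot: $1,334,856.8 × 0.00212 = $2,829.896416
Transit Authority: $1,334,856.8 × 0.00162 = $2,162.468016
Rookery ISD: $1,334,856.8 × 0.01165 = $15,551.08172
Total = $22,412.245672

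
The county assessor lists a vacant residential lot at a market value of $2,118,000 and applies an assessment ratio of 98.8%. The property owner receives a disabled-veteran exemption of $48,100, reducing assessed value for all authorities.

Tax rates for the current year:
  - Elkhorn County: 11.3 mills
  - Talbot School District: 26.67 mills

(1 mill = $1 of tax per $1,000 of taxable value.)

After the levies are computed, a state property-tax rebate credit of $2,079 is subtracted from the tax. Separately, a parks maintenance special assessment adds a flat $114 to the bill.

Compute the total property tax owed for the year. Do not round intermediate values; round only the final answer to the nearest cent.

$75,664.06

Assessed value = $2,118,000 × 0.988 = $2,092,584
Taxable value = $2,092,584 − $48,100 = $2,044,484
Elkhorn County: $2,044,484 × 0.0113 = $23,102.6692
Talbot School District: $2,044,484 × 0.02667 = $54,526.38828
Levies subtotal = $77,629.05748
After credit = $77,629.05748 − $2,079 = $75,550.05748
Total = $75,550.05748 + $114 = $75,664.05748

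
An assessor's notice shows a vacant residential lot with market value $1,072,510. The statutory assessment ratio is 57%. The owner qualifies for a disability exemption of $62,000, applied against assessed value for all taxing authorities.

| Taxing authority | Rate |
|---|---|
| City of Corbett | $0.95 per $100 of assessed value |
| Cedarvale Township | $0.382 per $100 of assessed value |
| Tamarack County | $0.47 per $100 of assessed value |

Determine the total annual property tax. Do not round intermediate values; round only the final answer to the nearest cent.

$9,898.94

Assessed value = $1,072,510 × 0.57 = $611,330.7
Taxable value = $611,330.7 − $62,000 = $549,330.7
City of Corbett: $549,330.7 × 0.0095 = $5,218.64165
Cedarvale Township: $549,330.7 × 0.00382 = $2,098.443274
Tamarack County: $549,330.7 × 0.0047 = $2,581.85429
Total = $5,218.64165 + $2,098.443274 + $2,581.85429 = $9,898.939214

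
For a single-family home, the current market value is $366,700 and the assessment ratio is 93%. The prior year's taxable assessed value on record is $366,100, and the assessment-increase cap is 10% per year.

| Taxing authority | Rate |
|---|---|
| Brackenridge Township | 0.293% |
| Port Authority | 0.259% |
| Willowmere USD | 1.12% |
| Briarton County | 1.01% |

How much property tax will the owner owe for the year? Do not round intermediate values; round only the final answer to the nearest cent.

$9,146.45

Uncapped assessed value = $366,700 × 0.93 = $341,031
Cap limit = $366,100 × 1.1 = $402,710
Taxable assessed value = min($341,031, $402,710) = $341,031 (cap does not bind)
Brackenridge Township: $341,031 × 0.00293 = $999.22083
Port Authority: $341,031 × 0.00259 = $883.27029
Willowmere USD: $341,031 × 0.0112 = $3,819.5472
Briarton County: $341,031 × 0.0101 = $3,444.4131
Total = $9,146.45142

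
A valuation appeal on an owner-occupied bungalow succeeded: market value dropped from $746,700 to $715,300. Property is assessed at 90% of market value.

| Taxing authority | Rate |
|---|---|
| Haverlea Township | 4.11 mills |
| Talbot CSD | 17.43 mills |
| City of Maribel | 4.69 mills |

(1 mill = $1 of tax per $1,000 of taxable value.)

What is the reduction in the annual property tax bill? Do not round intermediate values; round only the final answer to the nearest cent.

Old assessed value = $746,700 × 0.9 = $672,030
New assessed value = $715,300 × 0.9 = $643,770
Combined rate = 0.00411 + 0.01743 + 0.00469 = 0.02623
Old tax = $672,030 × 0.02623 = $17,627.3469
New tax = $643,770 × 0.02623 = $16,886.0871
Reduction = $17,627.3469 − $16,886.0871 = $741.2598

$741.26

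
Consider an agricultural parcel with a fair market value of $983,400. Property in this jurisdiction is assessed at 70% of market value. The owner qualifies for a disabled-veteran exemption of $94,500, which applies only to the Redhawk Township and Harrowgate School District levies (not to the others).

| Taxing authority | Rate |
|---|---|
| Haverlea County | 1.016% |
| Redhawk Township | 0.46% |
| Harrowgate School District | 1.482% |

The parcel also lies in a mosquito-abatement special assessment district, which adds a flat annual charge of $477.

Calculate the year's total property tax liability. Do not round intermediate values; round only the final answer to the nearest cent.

Assessed value = $983,400 × 0.7 = $688,380
Haverlea County: $688,380 × 0.01016 = $6,993.9408
Redhawk Township: ($688,380 − $94,500) × 0.0046 = $593,880 × 0.0046 = $2,731.848
Harrowgate School District: ($688,380 − $94,500) × 0.01482 = $593,880 × 0.01482 = $8,801.3016
Levies subtotal = $18,527.0904
Total = $18,527.0904 + $477 = $19,004.0904

$19,004.09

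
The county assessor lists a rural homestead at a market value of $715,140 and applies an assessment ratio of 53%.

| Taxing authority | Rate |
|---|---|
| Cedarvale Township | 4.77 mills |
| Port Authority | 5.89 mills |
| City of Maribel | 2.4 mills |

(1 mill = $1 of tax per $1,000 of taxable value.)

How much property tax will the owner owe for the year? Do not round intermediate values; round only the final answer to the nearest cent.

$4,950.06

Assessed value = $715,140 × 0.53 = $379,024.2
Cedarvale Township: $379,024.2 × 0.00477 = $1,807.945434
Port Authority: $379,024.2 × 0.00589 = $2,232.452538
City of Maribel: $379,024.2 × 0.0024 = $909.65808
Total = $1,807.945434 + $2,232.452538 + $909.65808 = $4,950.056052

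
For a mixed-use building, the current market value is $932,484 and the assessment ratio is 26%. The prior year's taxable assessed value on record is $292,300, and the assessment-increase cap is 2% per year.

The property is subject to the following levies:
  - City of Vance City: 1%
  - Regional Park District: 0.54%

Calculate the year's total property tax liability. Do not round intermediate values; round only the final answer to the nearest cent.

$3,733.67

Uncapped assessed value = $932,484 × 0.26 = $242,445.84
Cap limit = $292,300 × 1.02 = $298,146
Taxable assessed value = min($242,445.84, $298,146) = $242,445.84 (cap does not bind)
City of Vance City: $242,445.84 × 0.01 = $2,424.4584
Regional Park District: $242,445.84 × 0.0054 = $1,309.207536
Total = $3,733.665936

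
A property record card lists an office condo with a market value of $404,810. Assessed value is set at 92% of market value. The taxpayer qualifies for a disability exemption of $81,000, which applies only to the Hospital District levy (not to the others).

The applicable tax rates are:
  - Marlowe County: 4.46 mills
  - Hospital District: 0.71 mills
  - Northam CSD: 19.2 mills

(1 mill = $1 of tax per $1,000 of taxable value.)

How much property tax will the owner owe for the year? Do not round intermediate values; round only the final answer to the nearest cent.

$9,018.49

Assessed value = $404,810 × 0.92 = $372,425.2
Marlowe County: $372,425.2 × 0.00446 = $1,661.016392
Hospital District: ($372,425.2 − $81,000) × 0.00071 = $291,425.2 × 0.00071 = $206.911892
Northam CSD: $372,425.2 × 0.0192 = $7,150.56384
Total = $9,018.492124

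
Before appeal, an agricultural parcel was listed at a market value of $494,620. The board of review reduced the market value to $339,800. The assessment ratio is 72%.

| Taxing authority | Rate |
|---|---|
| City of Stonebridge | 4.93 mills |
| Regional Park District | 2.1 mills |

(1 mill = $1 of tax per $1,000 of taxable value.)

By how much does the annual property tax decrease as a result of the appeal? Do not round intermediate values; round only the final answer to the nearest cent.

Old assessed value = $494,620 × 0.72 = $356,126.4
New assessed value = $339,800 × 0.72 = $244,656
Combined rate = 0.00493 + 0.0021 = 0.00703
Old tax = $356,126.4 × 0.00703 = $2,503.568592
New tax = $244,656 × 0.00703 = $1,719.93168
Reduction = $2,503.568592 − $1,719.93168 = $783.636912

$783.64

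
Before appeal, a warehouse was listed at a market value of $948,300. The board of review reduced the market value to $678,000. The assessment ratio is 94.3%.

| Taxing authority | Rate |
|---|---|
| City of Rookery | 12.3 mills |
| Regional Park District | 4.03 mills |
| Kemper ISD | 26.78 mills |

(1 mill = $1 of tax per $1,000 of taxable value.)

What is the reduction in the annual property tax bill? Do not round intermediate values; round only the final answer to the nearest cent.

$10,988.43

Old assessed value = $948,300 × 0.943 = $894,246.9
New assessed value = $678,000 × 0.943 = $639,354
Combined rate = 0.0123 + 0.00403 + 0.02678 = 0.04311
Old tax = $894,246.9 × 0.04311 = $38,550.983859
New tax = $639,354 × 0.04311 = $27,562.55094
Reduction = $38,550.983859 − $27,562.55094 = $10,988.432919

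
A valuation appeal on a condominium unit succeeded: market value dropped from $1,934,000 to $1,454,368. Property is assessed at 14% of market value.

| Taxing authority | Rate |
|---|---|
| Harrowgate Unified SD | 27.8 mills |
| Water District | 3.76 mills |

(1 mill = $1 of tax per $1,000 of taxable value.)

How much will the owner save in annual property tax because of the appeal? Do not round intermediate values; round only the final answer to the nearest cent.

$2,119.21

Old assessed value = $1,934,000 × 0.14 = $270,760
New assessed value = $1,454,368 × 0.14 = $203,611.52
Combined rate = 0.0278 + 0.00376 = 0.03156
Old tax = $270,760 × 0.03156 = $8,545.1856
New tax = $203,611.52 × 0.03156 = $6,425.9795712
Reduction = $8,545.1856 − $6,425.9795712 = $2,119.2060288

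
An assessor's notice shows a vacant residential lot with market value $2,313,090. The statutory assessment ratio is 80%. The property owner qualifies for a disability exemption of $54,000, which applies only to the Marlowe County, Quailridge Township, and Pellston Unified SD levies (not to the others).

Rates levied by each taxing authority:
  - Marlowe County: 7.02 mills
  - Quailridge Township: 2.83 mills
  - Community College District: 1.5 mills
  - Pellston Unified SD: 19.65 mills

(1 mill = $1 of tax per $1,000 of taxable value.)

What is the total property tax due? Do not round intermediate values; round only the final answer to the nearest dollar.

$55,772

Assessed value = $2,313,090 × 0.8 = $1,850,472
Marlowe County: ($1,850,472 − $54,000) × 0.00702 = $1,796,472 × 0.00702 = $12,611.23344
Quailridge Township: ($1,850,472 − $54,000) × 0.00283 = $1,796,472 × 0.00283 = $5,084.01576
Community College District: $1,850,472 × 0.0015 = $2,775.708
Pellston Unified SD: ($1,850,472 − $54,000) × 0.01965 = $1,796,472 × 0.01965 = $35,300.6748
Total = $55,771.632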